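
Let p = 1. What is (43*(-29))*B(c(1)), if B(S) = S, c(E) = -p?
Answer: 1247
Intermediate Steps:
c(E) = -1 (c(E) = -1*1 = -1)
(43*(-29))*B(c(1)) = (43*(-29))*(-1) = -1247*(-1) = 1247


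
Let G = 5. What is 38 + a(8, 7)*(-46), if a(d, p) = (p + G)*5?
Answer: -2722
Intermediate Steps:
a(d, p) = 25 + 5*p (a(d, p) = (p + 5)*5 = (5 + p)*5 = 25 + 5*p)
38 + a(8, 7)*(-46) = 38 + (25 + 5*7)*(-46) = 38 + (25 + 35)*(-46) = 38 + 60*(-46) = 38 - 2760 = -2722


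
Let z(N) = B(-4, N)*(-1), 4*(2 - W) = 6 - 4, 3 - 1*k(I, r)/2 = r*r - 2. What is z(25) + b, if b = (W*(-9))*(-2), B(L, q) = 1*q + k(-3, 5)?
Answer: 42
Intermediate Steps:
k(I, r) = 10 - 2*r² (k(I, r) = 6 - 2*(r*r - 2) = 6 - 2*(r² - 2) = 6 - 2*(-2 + r²) = 6 + (4 - 2*r²) = 10 - 2*r²)
B(L, q) = -40 + q (B(L, q) = 1*q + (10 - 2*5²) = q + (10 - 2*25) = q + (10 - 50) = q - 40 = -40 + q)
W = 3/2 (W = 2 - (6 - 4)/4 = 2 - ¼*2 = 2 - ½ = 3/2 ≈ 1.5000)
z(N) = 40 - N (z(N) = (-40 + N)*(-1) = 40 - N)
b = 27 (b = ((3/2)*(-9))*(-2) = -27/2*(-2) = 27)
z(25) + b = (40 - 1*25) + 27 = (40 - 25) + 27 = 15 + 27 = 42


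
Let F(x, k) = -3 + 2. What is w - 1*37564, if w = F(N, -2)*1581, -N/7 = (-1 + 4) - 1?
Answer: -39145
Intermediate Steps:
N = -14 (N = -7*((-1 + 4) - 1) = -7*(3 - 1) = -7*2 = -14)
F(x, k) = -1
w = -1581 (w = -1*1581 = -1581)
w - 1*37564 = -1581 - 1*37564 = -1581 - 37564 = -39145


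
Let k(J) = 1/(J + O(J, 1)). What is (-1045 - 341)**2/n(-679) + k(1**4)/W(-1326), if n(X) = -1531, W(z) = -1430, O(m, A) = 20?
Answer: -57687511411/45975930 ≈ -1254.7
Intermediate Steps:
k(J) = 1/(20 + J) (k(J) = 1/(J + 20) = 1/(20 + J))
(-1045 - 341)**2/n(-679) + k(1**4)/W(-1326) = (-1045 - 341)**2/(-1531) + 1/((20 + 1**4)*(-1430)) = (-1386)**2*(-1/1531) - 1/1430/(20 + 1) = 1920996*(-1/1531) - 1/1430/21 = -1920996/1531 + (1/21)*(-1/1430) = -1920996/1531 - 1/30030 = -57687511411/45975930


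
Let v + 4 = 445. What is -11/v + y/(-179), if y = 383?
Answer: -170872/78939 ≈ -2.1646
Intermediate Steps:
v = 441 (v = -4 + 445 = 441)
-11/v + y/(-179) = -11/441 + 383/(-179) = -11*1/441 + 383*(-1/179) = -11/441 - 383/179 = -170872/78939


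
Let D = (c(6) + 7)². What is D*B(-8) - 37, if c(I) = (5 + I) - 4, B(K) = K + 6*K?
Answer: -11013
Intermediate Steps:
B(K) = 7*K
c(I) = 1 + I
D = 196 (D = ((1 + 6) + 7)² = (7 + 7)² = 14² = 196)
D*B(-8) - 37 = 196*(7*(-8)) - 37 = 196*(-56) - 37 = -10976 - 37 = -11013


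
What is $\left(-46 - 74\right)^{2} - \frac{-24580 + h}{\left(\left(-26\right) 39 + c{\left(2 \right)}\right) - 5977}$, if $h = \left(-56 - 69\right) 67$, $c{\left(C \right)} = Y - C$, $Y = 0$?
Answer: $\frac{33555415}{2331} \approx 14395.0$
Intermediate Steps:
$c{\left(C \right)} = - C$ ($c{\left(C \right)} = 0 - C = - C$)
$h = -8375$ ($h = \left(-125\right) 67 = -8375$)
$\left(-46 - 74\right)^{2} - \frac{-24580 + h}{\left(\left(-26\right) 39 + c{\left(2 \right)}\right) - 5977} = \left(-46 - 74\right)^{2} - \frac{-24580 - 8375}{\left(\left(-26\right) 39 - 2\right) - 5977} = \left(-120\right)^{2} - - \frac{32955}{\left(-1014 - 2\right) - 5977} = 14400 - - \frac{32955}{-1016 - 5977} = 14400 - - \frac{32955}{-6993} = 14400 - \left(-32955\right) \left(- \frac{1}{6993}\right) = 14400 - \frac{10985}{2331} = \frac{33555415}{2331}$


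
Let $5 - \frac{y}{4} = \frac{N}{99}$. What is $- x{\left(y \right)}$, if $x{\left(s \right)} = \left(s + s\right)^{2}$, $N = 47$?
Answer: $- \frac{12845056}{9801} \approx -1310.6$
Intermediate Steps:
$y = \frac{1792}{99}$ ($y = 20 - 4 \cdot \frac{47}{99} = 20 - 4 \cdot 47 \cdot \frac{1}{99} = 20 - \frac{188}{99} = \frac{1792}{99} \approx 18.101$)
$x{\left(s \right)} = 4 s^{2}$ ($x{\left(s \right)} = \left(2 s\right)^{2} = 4 s^{2}$)
$- x{\left(y \right)} = - 4 \left(\frac{1792}{99}\right)^{2} = - \frac{4 \cdot 3211264}{9801} = \left(-1\right) \frac{12845056}{9801} = - \frac{12845056}{9801}$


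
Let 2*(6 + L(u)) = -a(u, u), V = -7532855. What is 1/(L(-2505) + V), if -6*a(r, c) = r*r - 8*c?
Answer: -4/28033089 ≈ -1.4269e-7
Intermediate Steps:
a(r, c) = -r²/6 + 4*c/3 (a(r, c) = -(r*r - 8*c)/6 = -(r² - 8*c)/6 = -r²/6 + 4*c/3)
L(u) = -6 - 2*u/3 + u²/12 (L(u) = -6 + (-(-u²/6 + 4*u/3))/2 = -6 + (-4*u/3 + u²/6)/2 = -6 + (-2*u/3 + u²/12) = -6 - 2*u/3 + u²/12)
1/(L(-2505) + V) = 1/((-6 - ⅔*(-2505) + (1/12)*(-2505)²) - 7532855) = 1/((-6 + 1670 + (1/12)*6275025) - 7532855) = 1/((-6 + 1670 + 2091675/4) - 7532855) = 1/(2098331/4 - 7532855) = 1/(-28033089/4) = -4/28033089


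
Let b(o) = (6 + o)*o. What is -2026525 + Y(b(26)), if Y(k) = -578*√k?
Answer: -2026525 - 4624*√13 ≈ -2.0432e+6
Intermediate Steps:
b(o) = o*(6 + o)
-2026525 + Y(b(26)) = -2026525 - 578*√26*√(6 + 26) = -2026525 - 578*8*√13 = -2026525 - 4624*√13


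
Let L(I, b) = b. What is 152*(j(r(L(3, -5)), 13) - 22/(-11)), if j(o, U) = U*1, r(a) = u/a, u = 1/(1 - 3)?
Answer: 2280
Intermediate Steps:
u = -½ (u = 1/(-2) = -½ ≈ -0.50000)
r(a) = -1/(2*a)
j(o, U) = U
152*(j(r(L(3, -5)), 13) - 22/(-11)) = 152*(13 - 22/(-11)) = 152*(13 - 22*(-1/11)) = 152*(13 + 2) = 152*15 = 2280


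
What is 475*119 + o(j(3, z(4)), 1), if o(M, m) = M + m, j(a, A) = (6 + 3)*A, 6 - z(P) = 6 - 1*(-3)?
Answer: 56499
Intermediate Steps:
z(P) = -3 (z(P) = 6 - (6 - 1*(-3)) = 6 - (6 + 3) = 6 - 1*9 = 6 - 9 = -3)
j(a, A) = 9*A
475*119 + o(j(3, z(4)), 1) = 475*119 + (9*(-3) + 1) = 56525 + (-27 + 1) = 56525 - 26 = 56499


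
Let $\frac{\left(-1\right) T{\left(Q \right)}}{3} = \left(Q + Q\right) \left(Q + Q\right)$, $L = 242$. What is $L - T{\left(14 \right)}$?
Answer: $2594$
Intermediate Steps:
$T{\left(Q \right)} = - 12 Q^{2}$ ($T{\left(Q \right)} = - 3 \left(Q + Q\right) \left(Q + Q\right) = - 3 \cdot 2 Q 2 Q = - 3 \cdot 4 Q^{2} = - 12 Q^{2}$)
$L - T{\left(14 \right)} = 242 - - 12 \cdot 14^{2} = 242 - \left(-12\right) 196 = 242 - -2352 = 242 + 2352 = 2594$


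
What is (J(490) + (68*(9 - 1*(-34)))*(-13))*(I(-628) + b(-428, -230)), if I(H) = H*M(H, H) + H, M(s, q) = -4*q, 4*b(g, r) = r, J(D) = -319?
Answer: 120989616633/2 ≈ 6.0495e+10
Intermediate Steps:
b(g, r) = r/4
I(H) = H - 4*H² (I(H) = H*(-4*H) + H = -4*H² + H = H - 4*H²)
(J(490) + (68*(9 - 1*(-34)))*(-13))*(I(-628) + b(-428, -230)) = (-319 + (68*(9 - 1*(-34)))*(-13))*(-628*(1 - 4*(-628)) + (¼)*(-230)) = (-319 + (68*(9 + 34))*(-13))*(-628*(1 + 2512) - 115/2) = (-319 + (68*43)*(-13))*(-628*2513 - 115/2) = (-319 + 2924*(-13))*(-1578164 - 115/2) = (-319 - 38012)*(-3156443/2) = -38331*(-3156443/2) = 120989616633/2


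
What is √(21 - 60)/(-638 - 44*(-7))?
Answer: -I*√39/330 ≈ -0.018924*I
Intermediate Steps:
√(21 - 60)/(-638 - 44*(-7)) = √(-39)/(-638 + 308) = (I*√39)/(-330) = (I*√39)*(-1/330) = -I*√39/330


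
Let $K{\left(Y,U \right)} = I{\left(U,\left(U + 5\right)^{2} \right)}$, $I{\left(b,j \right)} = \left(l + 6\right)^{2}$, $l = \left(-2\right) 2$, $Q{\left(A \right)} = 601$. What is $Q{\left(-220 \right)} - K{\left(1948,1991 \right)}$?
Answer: $597$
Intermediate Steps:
$l = -4$
$I{\left(b,j \right)} = 4$ ($I{\left(b,j \right)} = \left(-4 + 6\right)^{2} = 2^{2} = 4$)
$K{\left(Y,U \right)} = 4$
$Q{\left(-220 \right)} - K{\left(1948,1991 \right)} = 601 - 4 = 597$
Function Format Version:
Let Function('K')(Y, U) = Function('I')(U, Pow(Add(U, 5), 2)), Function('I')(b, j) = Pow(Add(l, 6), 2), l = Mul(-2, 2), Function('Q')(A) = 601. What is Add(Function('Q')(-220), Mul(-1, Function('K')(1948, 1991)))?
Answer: 597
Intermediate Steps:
l = -4
Function('I')(b, j) = 4 (Function('I')(b, j) = Pow(Add(-4, 6), 2) = Pow(2, 2) = 4)
Function('K')(Y, U) = 4
Add(Function('Q')(-220), Mul(-1, Function('K')(1948, 1991))) = Add(601, Mul(-1, 4)) = Add(601, -4) = 597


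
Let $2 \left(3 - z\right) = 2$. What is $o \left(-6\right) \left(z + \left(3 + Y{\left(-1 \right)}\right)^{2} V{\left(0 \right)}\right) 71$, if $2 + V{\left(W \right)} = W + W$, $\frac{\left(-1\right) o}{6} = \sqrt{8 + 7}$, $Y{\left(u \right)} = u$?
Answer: $- 15336 \sqrt{15} \approx -59396.0$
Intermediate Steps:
$o = - 6 \sqrt{15}$ ($o = - 6 \sqrt{8 + 7} = - 6 \sqrt{15} \approx -23.238$)
$z = 2$ ($z = 3 - 1 = 2$)
$V{\left(W \right)} = -2 + 2 W$ ($V{\left(W \right)} = -2 + \left(W + W\right) = -2 + 2 W$)
$o \left(-6\right) \left(z + \left(3 + Y{\left(-1 \right)}\right)^{2} V{\left(0 \right)}\right) 71 = - 6 \sqrt{15} \left(-6\right) \left(2 + \left(3 - 1\right)^{2} \left(-2 + 2 \cdot 0\right)\right) 71 = 36 \sqrt{15} \left(2 + 2^{2} \left(-2 + 0\right)\right) 71 = 36 \sqrt{15} \left(2 + 4 \left(-2\right)\right) 71 = 36 \sqrt{15} \left(2 - 8\right) 71 = 36 \sqrt{15} \left(-6\right) 71 = - 216 \sqrt{15} \cdot 71 = - 15336 \sqrt{15}$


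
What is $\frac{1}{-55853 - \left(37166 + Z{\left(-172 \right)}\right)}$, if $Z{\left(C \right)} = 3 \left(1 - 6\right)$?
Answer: $- \frac{1}{93004} \approx -1.0752 \cdot 10^{-5}$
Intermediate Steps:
$Z{\left(C \right)} = -15$ ($Z{\left(C \right)} = 3 \left(-5\right) = -15$)
$\frac{1}{-55853 - \left(37166 + Z{\left(-172 \right)}\right)} = \frac{1}{-55853 - 37151} = \frac{1}{-93004} = - \frac{1}{93004}$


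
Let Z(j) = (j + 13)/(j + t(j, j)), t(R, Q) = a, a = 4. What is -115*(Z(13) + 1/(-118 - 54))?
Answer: -512325/2924 ≈ -175.21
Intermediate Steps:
t(R, Q) = 4
Z(j) = (13 + j)/(4 + j) (Z(j) = (j + 13)/(j + 4) = (13 + j)/(4 + j))
-115*(Z(13) + 1/(-118 - 54)) = -115*((13 + 13)/(4 + 13) + 1/(-118 - 54)) = -115*(26/17 + 1/(-172)) = -115*((1/17)*26 - 1/172) = -115*(26/17 - 1/172) = -115*4455/2924 = -512325/2924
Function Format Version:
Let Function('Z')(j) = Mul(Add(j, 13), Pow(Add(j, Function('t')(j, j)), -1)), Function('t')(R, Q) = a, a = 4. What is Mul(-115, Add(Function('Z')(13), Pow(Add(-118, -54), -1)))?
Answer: Rational(-512325, 2924) ≈ -175.21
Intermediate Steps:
Function('t')(R, Q) = 4
Function('Z')(j) = Mul(Pow(Add(4, j), -1), Add(13, j)) (Function('Z')(j) = Mul(Add(j, 13), Pow(Add(j, 4), -1)) = Mul(Add(13, j), Pow(Add(4, j), -1)) = Mul(Pow(Add(4, j), -1), Add(13, j)))
Mul(-115, Add(Function('Z')(13), Pow(Add(-118, -54), -1))) = Mul(-115, Add(Mul(Pow(Add(4, 13), -1), Add(13, 13)), Pow(Add(-118, -54), -1))) = Mul(-115, Add(Mul(Pow(17, -1), 26), Pow(-172, -1))) = Mul(-115, Add(Mul(Rational(1, 17), 26), Rational(-1, 172))) = Mul(-115, Add(Rational(26, 17), Rational(-1, 172))) = Mul(-115, Rational(4455, 2924)) = Rational(-512325, 2924)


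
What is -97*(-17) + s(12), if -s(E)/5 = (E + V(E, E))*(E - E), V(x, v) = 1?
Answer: 1649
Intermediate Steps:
s(E) = 0 (s(E) = -5*(E + 1)*(E - E) = -5*(1 + E)*0 = -5*0 = 0)
-97*(-17) + s(12) = -97*(-17) + 0 = 1649 + 0 = 1649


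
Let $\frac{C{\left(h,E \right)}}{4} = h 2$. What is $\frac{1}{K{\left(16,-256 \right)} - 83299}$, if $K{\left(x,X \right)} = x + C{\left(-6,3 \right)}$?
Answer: $- \frac{1}{83331} \approx -1.2 \cdot 10^{-5}$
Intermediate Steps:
$C{\left(h,E \right)} = 8 h$ ($C{\left(h,E \right)} = 4 h 2 = 4 \cdot 2 h = 8 h$)
$K{\left(x,X \right)} = -48 + x$ ($K{\left(x,X \right)} = x + 8 \left(-6\right) = x - 48 = -48 + x$)
$\frac{1}{K{\left(16,-256 \right)} - 83299} = \frac{1}{\left(-48 + 16\right) - 83299} = \frac{1}{-32 - 83299} = \frac{1}{-83331} = - \frac{1}{83331}$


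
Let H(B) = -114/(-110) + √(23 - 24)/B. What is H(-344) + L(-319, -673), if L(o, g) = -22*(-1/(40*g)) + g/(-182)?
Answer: 63774583/13473460 - I/344 ≈ 4.7333 - 0.002907*I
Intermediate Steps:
L(o, g) = -g/182 + 11/(20*g) (L(o, g) = -(-11)/(20*g) + g*(-1/182) = 11/(20*g) - g/182 = -g/182 + 11/(20*g))
H(B) = 57/55 + I/B (H(B) = -114*(-1/110) + √(-1)/B = 57/55 + I/B)
H(-344) + L(-319, -673) = (57/55 + I/(-344)) + (-1/182*(-673) + (11/20)/(-673)) = (57/55 + I*(-1/344)) + (673/182 + (11/20)*(-1/673)) = (57/55 - I/344) + (673/182 - 11/13460) = (57/55 - I/344) + 4528289/1224860 = 63774583/13473460 - I/344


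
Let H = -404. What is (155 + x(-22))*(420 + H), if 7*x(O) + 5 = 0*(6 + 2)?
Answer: 17280/7 ≈ 2468.6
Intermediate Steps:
x(O) = -5/7 (x(O) = -5/7 + (0*(6 + 2))/7 = -5/7 + (0*8)/7 = -5/7 + (1/7)*0 = -5/7 + 0 = -5/7)
(155 + x(-22))*(420 + H) = (155 - 5/7)*(420 - 404) = (1080/7)*16 = 17280/7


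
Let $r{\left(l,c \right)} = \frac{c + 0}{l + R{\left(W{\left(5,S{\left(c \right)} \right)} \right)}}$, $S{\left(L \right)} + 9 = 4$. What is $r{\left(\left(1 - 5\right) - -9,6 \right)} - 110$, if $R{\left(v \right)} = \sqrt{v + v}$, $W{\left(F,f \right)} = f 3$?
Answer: $\frac{2 \left(- 55 \sqrt{30} + 272 i\right)}{\sqrt{30} - 5 i} \approx -109.45 - 0.59752 i$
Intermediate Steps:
$S{\left(L \right)} = -5$ ($S{\left(L \right)} = -9 + 4 = -5$)
$W{\left(F,f \right)} = 3 f$
$R{\left(v \right)} = \sqrt{2} \sqrt{v}$ ($R{\left(v \right)} = \sqrt{2 v} = \sqrt{2} \sqrt{v}$)
$r{\left(l,c \right)} = \frac{c}{l + i \sqrt{30}}$ ($r{\left(l,c \right)} = \frac{c + 0}{l + \sqrt{2} \sqrt{3 \left(-5\right)}} = \frac{c}{l + \sqrt{2} \sqrt{-15}} = \frac{c}{l + \sqrt{2} i \sqrt{15}} = \frac{c}{l + i \sqrt{30}}$)
$r{\left(\left(1 - 5\right) - -9,6 \right)} - 110 = \frac{6}{\left(\left(1 - 5\right) - -9\right) + i \sqrt{30}} - 110 = \frac{6}{\left(-4 + 9\right) + i \sqrt{30}} - 110 = \frac{6}{5 + i \sqrt{30}} - 110 = -110 + \frac{6}{5 + i \sqrt{30}}$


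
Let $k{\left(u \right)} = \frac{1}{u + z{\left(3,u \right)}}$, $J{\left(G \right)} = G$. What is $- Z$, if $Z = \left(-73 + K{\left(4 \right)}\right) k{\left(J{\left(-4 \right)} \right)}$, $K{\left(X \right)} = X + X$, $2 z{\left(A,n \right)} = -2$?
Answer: $-13$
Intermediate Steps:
$z{\left(A,n \right)} = -1$ ($z{\left(A,n \right)} = \frac{1}{2} \left(-2\right) = -1$)
$K{\left(X \right)} = 2 X$
$k{\left(u \right)} = \frac{1}{-1 + u}$ ($k{\left(u \right)} = \frac{1}{u - 1} = \frac{1}{-1 + u}$)
$Z = 13$ ($Z = \frac{-73 + 2 \cdot 4}{-1 - 4} = \frac{-73 + 8}{-5} = \left(-65\right) \left(- \frac{1}{5}\right) = 13$)
$- Z = \left(-1\right) 13 = -13$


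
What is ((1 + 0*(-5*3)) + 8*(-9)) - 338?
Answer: -409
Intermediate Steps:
((1 + 0*(-5*3)) + 8*(-9)) - 338 = ((1 + 0*(-15)) - 72) - 338 = ((1 + 0) - 72) - 338 = (1 - 72) - 338 = -71 - 338 = -409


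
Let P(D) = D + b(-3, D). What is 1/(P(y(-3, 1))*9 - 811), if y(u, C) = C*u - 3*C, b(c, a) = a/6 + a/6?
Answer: -1/883 ≈ -0.0011325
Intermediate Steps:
b(c, a) = a/3 (b(c, a) = a*(⅙) + a*(⅙) = a/6 + a/6 = a/3)
y(u, C) = -3*C + C*u
P(D) = 4*D/3 (P(D) = D + D/3 = 4*D/3)
1/(P(y(-3, 1))*9 - 811) = 1/((4*(1*(-3 - 3))/3)*9 - 811) = 1/((4*(1*(-6))/3)*9 - 811) = 1/(((4/3)*(-6))*9 - 811) = 1/(-8*9 - 811) = 1/(-72 - 811) = 1/(-883) = -1/883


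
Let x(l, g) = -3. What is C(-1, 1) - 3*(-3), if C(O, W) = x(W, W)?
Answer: 6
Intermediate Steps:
C(O, W) = -3
C(-1, 1) - 3*(-3) = -3 - 3*(-3) = -3 + 9 = 6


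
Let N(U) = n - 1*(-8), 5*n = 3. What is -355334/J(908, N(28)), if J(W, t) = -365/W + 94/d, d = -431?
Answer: 139059250232/242667 ≈ 5.7305e+5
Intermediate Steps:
n = ⅗ (n = (⅕)*3 = ⅗ ≈ 0.60000)
N(U) = 43/5 (N(U) = ⅗ - 1*(-8) = ⅗ + 8 = 43/5)
J(W, t) = -94/431 - 365/W (J(W, t) = -365/W + 94/(-431) = -365/W + 94*(-1/431) = -365/W - 94/431 = -94/431 - 365/W)
-355334/J(908, N(28)) = -355334/(-94/431 - 365/908) = -355334/(-242667/391348) = -355334*(-391348/242667) = 139059250232/242667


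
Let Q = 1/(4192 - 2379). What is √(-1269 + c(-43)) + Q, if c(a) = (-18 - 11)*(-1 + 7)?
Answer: 1/1813 + I*√1443 ≈ 0.00055157 + 37.987*I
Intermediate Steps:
c(a) = -174 (c(a) = -29*6 = -174)
Q = 1/1813 ≈ 0.00055157
√(-1269 + c(-43)) + Q = √(-1269 - 174) + 1/1813 = √(-1443) + 1/1813 = I*√1443 + 1/1813 = 1/1813 + I*√1443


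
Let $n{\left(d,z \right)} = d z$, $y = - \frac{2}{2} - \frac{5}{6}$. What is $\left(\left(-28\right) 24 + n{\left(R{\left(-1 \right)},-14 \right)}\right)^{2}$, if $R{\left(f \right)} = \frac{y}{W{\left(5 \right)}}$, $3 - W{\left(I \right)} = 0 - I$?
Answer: $\frac{257634601}{576} \approx 4.4728 \cdot 10^{5}$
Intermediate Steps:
$y = - \frac{11}{6}$ ($y = \left(-2\right) \frac{1}{2} - \frac{5}{6} = -1 - \frac{5}{6} = - \frac{11}{6} \approx -1.8333$)
$W{\left(I \right)} = 3 + I$ ($W{\left(I \right)} = 3 - \left(0 - I\right) = 3 - - I = 3 + I$)
$R{\left(f \right)} = - \frac{11}{48}$ ($R{\left(f \right)} = - \frac{11}{6 \left(3 + 5\right)} = - \frac{11}{6 \cdot 8} = \left(- \frac{11}{6}\right) \frac{1}{8} = - \frac{11}{48}$)
$\left(\left(-28\right) 24 + n{\left(R{\left(-1 \right)},-14 \right)}\right)^{2} = \left(\left(-28\right) 24 - - \frac{77}{24}\right)^{2} = \left(-672 + \frac{77}{24}\right)^{2} = \left(- \frac{16051}{24}\right)^{2} = \frac{257634601}{576}$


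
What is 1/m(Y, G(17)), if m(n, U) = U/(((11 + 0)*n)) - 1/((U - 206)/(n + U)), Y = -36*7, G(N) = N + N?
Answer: -29799/38134 ≈ -0.78143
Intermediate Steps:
G(N) = 2*N
Y = -252
m(n, U) = -(U + n)/(-206 + U) + U/(11*n) (m(n, U) = U/((11*n)) - 1/((-206 + U)/(U + n)) = U*(1/(11*n)) - 1/((-206 + U)/(U + n)) = U/(11*n) - (U + n)/(-206 + U) = -(U + n)/(-206 + U) + U/(11*n))
1/m(Y, G(17)) = 1/((-1*(-252)² - 412*17/11 + (2*17)²/11 - 1*2*17*(-252))/((-252)*(-206 + 2*17))) = 1/(-(-1*63504 - 206/11*34 + (1/11)*34² - 1*34*(-252))/(252*(-206 + 34))) = 1/(-1/252*(-63504 - 7004/11 + (1/11)*1156 + 8568)/(-172)) = 1/(-1/252*(-1/172)*(-63504 - 7004/11 + 1156/11 + 8568)) = 1/(-1/252*(-1/172)*(-610144/11)) = 1/(-38134/29799) = -29799/38134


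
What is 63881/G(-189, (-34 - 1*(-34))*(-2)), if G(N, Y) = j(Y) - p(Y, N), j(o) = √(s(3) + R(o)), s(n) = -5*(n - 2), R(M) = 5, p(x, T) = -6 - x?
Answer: 63881/6 ≈ 10647.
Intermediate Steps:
s(n) = 10 - 5*n (s(n) = -5*(-2 + n) = 10 - 5*n)
j(o) = 0 (j(o) = √((10 - 5*3) + 5) = √((10 - 15) + 5) = √(-5 + 5) = √0 = 0)
G(N, Y) = 6 + Y (G(N, Y) = 0 - (-6 - Y) = 0 + (6 + Y) = 6 + Y)
63881/G(-189, (-34 - 1*(-34))*(-2)) = 63881/(6 + (-34 - 1*(-34))*(-2)) = 63881/(6 + (-34 + 34)*(-2)) = 63881/(6 + 0*(-2)) = 63881/(6 + 0) = 63881/6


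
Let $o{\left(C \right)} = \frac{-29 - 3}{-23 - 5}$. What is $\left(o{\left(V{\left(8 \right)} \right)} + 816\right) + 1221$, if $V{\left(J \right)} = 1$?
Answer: $\frac{14267}{7} \approx 2038.1$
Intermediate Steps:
$o{\left(C \right)} = \frac{8}{7}$ ($o{\left(C \right)} = - \frac{32}{-28} = \left(-32\right) \left(- \frac{1}{28}\right) = \frac{8}{7}$)
$\left(o{\left(V{\left(8 \right)} \right)} + 816\right) + 1221 = \left(\frac{8}{7} + 816\right) + 1221 = \frac{5720}{7} + 1221 = \frac{14267}{7}$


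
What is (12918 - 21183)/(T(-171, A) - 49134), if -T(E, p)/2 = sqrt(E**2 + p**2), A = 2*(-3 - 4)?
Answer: 203046255/1207016104 - 8265*sqrt(29437)/1207016104 ≈ 0.16705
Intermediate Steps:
A = -14 (A = 2*(-7) = -14)
T(E, p) = -2*sqrt(E**2 + p**2)
(12918 - 21183)/(T(-171, A) - 49134) = (12918 - 21183)/(-2*sqrt((-171)**2 + (-14)**2) - 49134) = -8265/(-2*sqrt(29241 + 196) - 49134) = -8265/(-2*sqrt(29437) - 49134) = -8265/(-49134 - 2*sqrt(29437))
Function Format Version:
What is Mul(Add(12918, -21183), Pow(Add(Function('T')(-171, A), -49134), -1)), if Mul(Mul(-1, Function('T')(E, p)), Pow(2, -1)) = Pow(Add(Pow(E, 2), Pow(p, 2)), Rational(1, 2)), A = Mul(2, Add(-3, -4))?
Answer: Add(Rational(203046255, 1207016104), Mul(Rational(-8265, 1207016104), Pow(29437, Rational(1, 2)))) ≈ 0.16705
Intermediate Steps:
A = -14 (A = Mul(2, -7) = -14)
Function('T')(E, p) = Mul(-2, Pow(Add(Pow(E, 2), Pow(p, 2)), Rational(1, 2)))
Mul(Add(12918, -21183), Pow(Add(Function('T')(-171, A), -49134), -1)) = Mul(Add(12918, -21183), Pow(Add(Mul(-2, Pow(Add(Pow(-171, 2), Pow(-14, 2)), Rational(1, 2))), -49134), -1)) = Mul(-8265, Pow(Add(Mul(-2, Pow(Add(29241, 196), Rational(1, 2))), -49134), -1)) = Mul(-8265, Pow(Add(Mul(-2, Pow(29437, Rational(1, 2))), -49134), -1)) = Mul(-8265, Pow(Add(-49134, Mul(-2, Pow(29437, Rational(1, 2)))), -1))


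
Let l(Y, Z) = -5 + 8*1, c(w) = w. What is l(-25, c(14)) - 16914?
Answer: -16911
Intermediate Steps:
l(Y, Z) = 3 (l(Y, Z) = -5 + 8 = 3)
l(-25, c(14)) - 16914 = 3 - 16914 = -16911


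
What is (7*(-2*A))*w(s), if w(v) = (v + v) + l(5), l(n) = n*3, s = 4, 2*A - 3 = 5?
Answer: -1288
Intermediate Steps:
A = 4 (A = 3/2 + (1/2)*5 = 3/2 + 5/2 = 4)
l(n) = 3*n
w(v) = 15 + 2*v (w(v) = (v + v) + 3*5 = 2*v + 15 = 15 + 2*v)
(7*(-2*A))*w(s) = (7*(-2*4))*(15 + 2*4) = (7*(-8))*(15 + 8) = -56*23 = -1288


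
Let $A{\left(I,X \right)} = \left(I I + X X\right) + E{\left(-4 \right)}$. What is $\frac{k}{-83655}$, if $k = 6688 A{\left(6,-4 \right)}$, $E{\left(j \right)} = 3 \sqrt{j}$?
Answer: $- \frac{2432}{585} - \frac{1216 i}{2535} \approx -4.1573 - 0.47968 i$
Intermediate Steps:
$A{\left(I,X \right)} = I^{2} + X^{2} + 6 i$ ($A{\left(I,X \right)} = \left(I I + X X\right) + 3 \sqrt{-4} = \left(I^{2} + X^{2}\right) + 3 \cdot 2 i = \left(I^{2} + X^{2}\right) + 6 i = I^{2} + X^{2} + 6 i$)
$k = 347776 + 40128 i$ ($k = 6688 \left(6^{2} + \left(-4\right)^{2} + 6 i\right) = 6688 \left(36 + 16 + 6 i\right) = 6688 \left(52 + 6 i\right) = 347776 + 40128 i \approx 3.4778 \cdot 10^{5} + 40128.0 i$)
$\frac{k}{-83655} = \frac{347776 + 40128 i}{-83655} = \left(347776 + 40128 i\right) \left(- \frac{1}{83655}\right) = - \frac{2432}{585} - \frac{1216 i}{2535}$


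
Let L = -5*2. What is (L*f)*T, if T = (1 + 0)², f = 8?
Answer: -80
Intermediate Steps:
T = 1 (T = 1² = 1)
L = -10
(L*f)*T = -10*8*1 = -80*1 = -80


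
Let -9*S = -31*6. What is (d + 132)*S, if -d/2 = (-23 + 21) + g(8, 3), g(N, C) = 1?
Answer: 8308/3 ≈ 2769.3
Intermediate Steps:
d = 2 (d = -2*((-23 + 21) + 1) = -2*(-2 + 1) = -2*(-1) = 2)
S = 62/3 (S = -(-31)*6/9 = -⅑*(-186) = 62/3 ≈ 20.667)
(d + 132)*S = (2 + 132)*(62/3) = 134*(62/3) = 8308/3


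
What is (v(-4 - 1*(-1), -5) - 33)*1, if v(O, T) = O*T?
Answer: -18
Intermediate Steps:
(v(-4 - 1*(-1), -5) - 33)*1 = ((-4 - 1*(-1))*(-5) - 33)*1 = ((-4 + 1)*(-5) - 33)*1 = (-3*(-5) - 33)*1 = (15 - 33)*1 = -18*1 = -18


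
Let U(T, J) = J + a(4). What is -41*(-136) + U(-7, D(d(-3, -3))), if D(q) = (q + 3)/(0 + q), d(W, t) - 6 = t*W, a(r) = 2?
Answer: 27896/5 ≈ 5579.2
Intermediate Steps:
d(W, t) = 6 + W*t (d(W, t) = 6 + t*W = 6 + W*t)
D(q) = (3 + q)/q
U(T, J) = 2 + J (U(T, J) = J + 2 = 2 + J)
-41*(-136) + U(-7, D(d(-3, -3))) = -41*(-136) + (2 + (3 + (6 - 3*(-3)))/(6 - 3*(-3))) = 5576 + (2 + (3 + (6 + 9))/(6 + 9)) = 5576 + (2 + (3 + 15)/15) = 5576 + (2 + (1/15)*18) = 5576 + (2 + 6/5) = 5576 + 16/5 = 27896/5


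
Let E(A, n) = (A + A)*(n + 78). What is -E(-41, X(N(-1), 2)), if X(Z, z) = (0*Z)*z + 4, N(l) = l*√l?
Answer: 6724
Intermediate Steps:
N(l) = l^(3/2)
X(Z, z) = 4 (X(Z, z) = 0*z + 4 = 0 + 4 = 4)
E(A, n) = 2*A*(78 + n) (E(A, n) = (2*A)*(78 + n) = 2*A*(78 + n))
-E(-41, X(N(-1), 2)) = -2*(-41)*(78 + 4) = -2*(-41)*82 = -1*(-6724) = 6724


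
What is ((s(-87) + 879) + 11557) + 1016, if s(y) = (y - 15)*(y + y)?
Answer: 31200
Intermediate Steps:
s(y) = 2*y*(-15 + y) (s(y) = (-15 + y)*(2*y) = 2*y*(-15 + y))
((s(-87) + 879) + 11557) + 1016 = ((2*(-87)*(-15 - 87) + 879) + 11557) + 1016 = ((2*(-87)*(-102) + 879) + 11557) + 1016 = ((17748 + 879) + 11557) + 1016 = (18627 + 11557) + 1016 = 30184 + 1016 = 31200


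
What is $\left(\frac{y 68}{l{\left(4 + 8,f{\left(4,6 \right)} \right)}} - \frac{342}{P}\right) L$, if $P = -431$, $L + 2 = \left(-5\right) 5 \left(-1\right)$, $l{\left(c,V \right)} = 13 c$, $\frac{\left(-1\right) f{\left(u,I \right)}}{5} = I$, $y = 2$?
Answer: $\frac{643816}{16809} \approx 38.302$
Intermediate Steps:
$f{\left(u,I \right)} = - 5 I$
$L = 23$ ($L = -2 + \left(-5\right) 5 \left(-1\right) = -2 - -25 = -2 + 25 = 23$)
$\left(\frac{y 68}{l{\left(4 + 8,f{\left(4,6 \right)} \right)}} - \frac{342}{P}\right) L = \left(\frac{2 \cdot 68}{13 \left(4 + 8\right)} - \frac{342}{-431}\right) 23 = \left(\frac{136}{13 \cdot 12} - - \frac{342}{431}\right) 23 = \left(\frac{136}{156} + \frac{342}{431}\right) 23 = \left(136 \cdot \frac{1}{156} + \frac{342}{431}\right) 23 = \left(\frac{34}{39} + \frac{342}{431}\right) 23 = \frac{27992}{16809} \cdot 23 = \frac{643816}{16809}$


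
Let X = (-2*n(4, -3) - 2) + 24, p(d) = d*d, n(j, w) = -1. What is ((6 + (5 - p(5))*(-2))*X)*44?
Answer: 48576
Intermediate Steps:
p(d) = d**2
X = 24 (X = (-2*(-1) - 2) + 24 = (2 - 2) + 24 = 0 + 24 = 24)
((6 + (5 - p(5))*(-2))*X)*44 = ((6 + (5 - 1*5**2)*(-2))*24)*44 = ((6 + (5 - 1*25)*(-2))*24)*44 = ((6 + (5 - 25)*(-2))*24)*44 = ((6 - 20*(-2))*24)*44 = ((6 + 40)*24)*44 = (46*24)*44 = 1104*44 = 48576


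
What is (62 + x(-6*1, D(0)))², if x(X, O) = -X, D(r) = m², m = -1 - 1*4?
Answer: 4624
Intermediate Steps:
m = -5 (m = -1 - 4 = -5)
D(r) = 25 (D(r) = (-5)² = 25)
(62 + x(-6*1, D(0)))² = (62 - (-6))² = (62 - 1*(-6))² = (62 + 6)² = 68² = 4624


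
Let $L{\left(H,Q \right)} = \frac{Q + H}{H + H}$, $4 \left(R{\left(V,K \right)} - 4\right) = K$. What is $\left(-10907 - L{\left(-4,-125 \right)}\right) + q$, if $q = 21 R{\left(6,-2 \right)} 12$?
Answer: $- \frac{80329}{8} \approx -10041.0$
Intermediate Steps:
$R{\left(V,K \right)} = 4 + \frac{K}{4}$
$L{\left(H,Q \right)} = \frac{H + Q}{2 H}$
$q = 882$ ($q = 21 \left(4 + \frac{1}{4} \left(-2\right)\right) 12 = 21 \left(4 - \frac{1}{2}\right) 12 = 21 \cdot \frac{7}{2} \cdot 12 = \frac{147}{2} \cdot 12 = 882$)
$\left(-10907 - L{\left(-4,-125 \right)}\right) + q = \left(-10907 - \frac{-4 - 125}{2 \left(-4\right)}\right) + 882 = \left(-10907 - \frac{1}{2} \left(- \frac{1}{4}\right) \left(-129\right)\right) + 882 = \left(-10907 - \frac{129}{8}\right) + 882 = - \frac{87385}{8} + 882 = - \frac{80329}{8}$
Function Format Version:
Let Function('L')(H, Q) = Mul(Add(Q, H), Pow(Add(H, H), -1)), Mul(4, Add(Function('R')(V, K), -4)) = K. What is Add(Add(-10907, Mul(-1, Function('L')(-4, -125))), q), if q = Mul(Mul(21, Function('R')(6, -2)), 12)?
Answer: Rational(-80329, 8) ≈ -10041.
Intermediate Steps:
Function('R')(V, K) = Add(4, Mul(Rational(1, 4), K))
Function('L')(H, Q) = Mul(Rational(1, 2), Pow(H, -1), Add(H, Q)) (Function('L')(H, Q) = Mul(Add(H, Q), Pow(Mul(2, H), -1)) = Mul(Add(H, Q), Mul(Rational(1, 2), Pow(H, -1))) = Mul(Rational(1, 2), Pow(H, -1), Add(H, Q)))
q = 882 (q = Mul(Mul(21, Add(4, Mul(Rational(1, 4), -2))), 12) = Mul(Mul(21, Add(4, Rational(-1, 2))), 12) = Mul(Mul(21, Rational(7, 2)), 12) = Mul(Rational(147, 2), 12) = 882)
Add(Add(-10907, Mul(-1, Function('L')(-4, -125))), q) = Add(Add(-10907, Mul(-1, Mul(Rational(1, 2), Pow(-4, -1), Add(-4, -125)))), 882) = Add(Add(-10907, Mul(-1, Mul(Rational(1, 2), Rational(-1, 4), -129))), 882) = Add(Add(-10907, Mul(-1, Rational(129, 8))), 882) = Add(Add(-10907, Rational(-129, 8)), 882) = Add(Rational(-87385, 8), 882) = Rational(-80329, 8)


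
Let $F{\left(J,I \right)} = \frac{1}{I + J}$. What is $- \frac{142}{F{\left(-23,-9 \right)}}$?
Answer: $4544$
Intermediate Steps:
$- \frac{142}{F{\left(-23,-9 \right)}} = - \frac{142}{\frac{1}{-9 - 23}} = - \frac{142}{\frac{1}{-32}} = - \frac{142}{- \frac{1}{32}} = \left(-142\right) \left(-32\right) = 4544$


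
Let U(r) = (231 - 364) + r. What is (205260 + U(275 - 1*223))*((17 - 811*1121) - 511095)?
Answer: -291397062411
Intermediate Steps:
U(r) = -133 + r
(205260 + U(275 - 1*223))*((17 - 811*1121) - 511095) = (205260 + (-133 + (275 - 1*223)))*((17 - 811*1121) - 511095) = (205260 + (-133 + (275 - 223)))*((17 - 909131) - 511095) = (205260 + (-133 + 52))*(-909114 - 511095) = (205260 - 81)*(-1420209) = 205179*(-1420209) = -291397062411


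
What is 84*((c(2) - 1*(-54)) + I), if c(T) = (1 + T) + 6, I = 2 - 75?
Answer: -840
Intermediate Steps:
I = -73
c(T) = 7 + T
84*((c(2) - 1*(-54)) + I) = 84*(((7 + 2) - 1*(-54)) - 73) = 84*((9 + 54) - 73) = 84*(63 - 73) = 84*(-10) = -840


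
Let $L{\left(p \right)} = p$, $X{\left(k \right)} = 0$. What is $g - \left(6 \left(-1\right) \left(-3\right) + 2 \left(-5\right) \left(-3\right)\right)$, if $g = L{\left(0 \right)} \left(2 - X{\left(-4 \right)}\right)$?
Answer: $-48$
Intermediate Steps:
$g = 0$ ($g = 0 \left(2 - 0\right) = 0 \left(2 + 0\right) = 0 \cdot 2 = 0$)
$g - \left(6 \left(-1\right) \left(-3\right) + 2 \left(-5\right) \left(-3\right)\right) = 0 - \left(6 \left(-1\right) \left(-3\right) + 2 \left(-5\right) \left(-3\right)\right) = 0 - \left(\left(-6\right) \left(-3\right) - -30\right) = 0 - \left(18 + 30\right) = 0 - 48 = -48$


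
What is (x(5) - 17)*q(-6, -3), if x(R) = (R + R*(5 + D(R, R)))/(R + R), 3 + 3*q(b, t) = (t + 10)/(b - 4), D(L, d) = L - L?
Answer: 259/15 ≈ 17.267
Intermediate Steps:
D(L, d) = 0
q(b, t) = -1 + (10 + t)/(3*(-4 + b)) (q(b, t) = -1 + ((t + 10)/(b - 4))/3 = -1 + ((10 + t)/(-4 + b))/3 = -1 + (10 + t)/(3*(-4 + b)))
x(R) = 3 (x(R) = (R + R*(5 + 0))/(R + R) = (R + R*5)/((2*R)) = (R + 5*R)*(1/(2*R)) = (6*R)*(1/(2*R)) = 3)
(x(5) - 17)*q(-6, -3) = (3 - 17)*((22 - 3 - 3*(-6))/(3*(-4 - 6))) = -14*(22 - 3 + 18)/(3*(-10)) = -14*(-1)*37/(3*10) = -14*(-37/30) = 259/15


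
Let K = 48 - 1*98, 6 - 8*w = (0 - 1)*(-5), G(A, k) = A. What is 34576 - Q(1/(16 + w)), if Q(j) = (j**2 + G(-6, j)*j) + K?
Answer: 576217394/16641 ≈ 34626.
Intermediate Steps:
w = 1/8 (w = 3/4 - (0 - 1)*(-5)/8 = 3/4 - (-1)*(-5)/8 = 3/4 - 1/8*5 = 3/4 - 5/8 = 1/8 ≈ 0.12500)
K = -50 (K = 48 - 98 = -50)
Q(j) = -50 + j**2 - 6*j (Q(j) = (j**2 - 6*j) - 50 = -50 + j**2 - 6*j)
34576 - Q(1/(16 + w)) = 34576 - (-50 + (1/(16 + 1/8))**2 - 6/(16 + 1/8)) = 34576 - (-50 + (1/(129/8))**2 - 6/129/8) = 34576 - (-50 + (8/129)**2 - 6*8/129) = 34576 - (-50 + 64/16641 - 16/43) = 34576 - 1*(-838178/16641) = 34576 + 838178/16641 = 576217394/16641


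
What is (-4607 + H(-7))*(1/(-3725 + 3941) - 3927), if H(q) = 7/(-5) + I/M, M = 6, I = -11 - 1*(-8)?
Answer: 1447930317/80 ≈ 1.8099e+7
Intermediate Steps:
I = -3 (I = -11 + 8 = -3)
H(q) = -19/10 (H(q) = 7/(-5) - 3/6 = 7*(-⅕) - 3*⅙ = -7/5 - ½ = -19/10)
(-4607 + H(-7))*(1/(-3725 + 3941) - 3927) = (-4607 - 19/10)*(1/(-3725 + 3941) - 3927) = -46089*(1/216 - 3927)/10 = -46089/10*(-848231/216) = 1447930317/80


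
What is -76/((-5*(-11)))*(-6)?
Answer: 456/55 ≈ 8.2909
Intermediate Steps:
-76/((-5*(-11)))*(-6) = -76/55*(-6) = 456/55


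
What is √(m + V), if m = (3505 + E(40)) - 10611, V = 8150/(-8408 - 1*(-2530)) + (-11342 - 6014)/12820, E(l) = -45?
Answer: I*√634729104740392295/9419495 ≈ 84.58*I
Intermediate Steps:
V = -25812696/9419495 (V = 8150/(-8408 + 2530) - 17356*1/12820 = 8150/(-5878) - 4339/3205 = 8150*(-1/5878) - 4339/3205 = -4075/2939 - 4339/3205 = -25812696/9419495 ≈ -2.7403)
m = -7151 (m = (3505 - 45) - 10611 = 3460 - 10611 = -7151)
√(m + V) = √(-7151 - 25812696/9419495) = √(-67384621441/9419495) = I*√634729104740392295/9419495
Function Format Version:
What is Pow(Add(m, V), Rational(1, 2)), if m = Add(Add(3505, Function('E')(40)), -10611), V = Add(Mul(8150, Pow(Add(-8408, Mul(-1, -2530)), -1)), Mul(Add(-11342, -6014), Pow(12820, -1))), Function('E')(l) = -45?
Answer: Mul(Rational(1, 9419495), I, Pow(634729104740392295, Rational(1, 2))) ≈ Mul(84.580, I)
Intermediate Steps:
V = Rational(-25812696, 9419495) (V = Add(Mul(8150, Pow(Add(-8408, 2530), -1)), Mul(-17356, Rational(1, 12820))) = Add(Mul(8150, Pow(-5878, -1)), Rational(-4339, 3205)) = Add(Mul(8150, Rational(-1, 5878)), Rational(-4339, 3205)) = Add(Rational(-4075, 2939), Rational(-4339, 3205)) = Rational(-25812696, 9419495) ≈ -2.7403)
m = -7151 (m = Add(Add(3505, -45), -10611) = Add(3460, -10611) = -7151)
Pow(Add(m, V), Rational(1, 2)) = Pow(Add(-7151, Rational(-25812696, 9419495)), Rational(1, 2)) = Pow(Rational(-67384621441, 9419495), Rational(1, 2)) = Mul(Rational(1, 9419495), I, Pow(634729104740392295, Rational(1, 2)))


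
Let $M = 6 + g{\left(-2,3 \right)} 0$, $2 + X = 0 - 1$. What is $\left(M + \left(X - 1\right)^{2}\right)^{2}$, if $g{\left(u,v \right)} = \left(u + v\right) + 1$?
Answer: $484$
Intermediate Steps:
$g{\left(u,v \right)} = 1 + u + v$
$X = -3$ ($X = -2 + \left(0 - 1\right) = -2 - 1 = -3$)
$M = 6$ ($M = 6 + \left(1 - 2 + 3\right) 0 = 6 + 2 \cdot 0 = 6 + 0 = 6$)
$\left(M + \left(X - 1\right)^{2}\right)^{2} = \left(6 + \left(-3 - 1\right)^{2}\right)^{2} = \left(6 + \left(-4\right)^{2}\right)^{2} = \left(6 + 16\right)^{2} = 22^{2} = 484$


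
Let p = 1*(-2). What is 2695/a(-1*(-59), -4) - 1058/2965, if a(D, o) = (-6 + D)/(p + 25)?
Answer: 183729451/157145 ≈ 1169.2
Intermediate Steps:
p = -2
a(D, o) = -6/23 + D/23 (a(D, o) = (-6 + D)/(-2 + 25) = (-6 + D)/23 = (-6 + D)*(1/23) = -6/23 + D/23)
2695/a(-1*(-59), -4) - 1058/2965 = 2695/(-6/23 + (-1*(-59))/23) - 1058/2965 = 2695/(-6/23 + (1/23)*59) - 1058*1/2965 = 2695/(-6/23 + 59/23) - 1058/2965 = 2695/(53/23) - 1058/2965 = 2695*(23/53) - 1058/2965 = 61985/53 - 1058/2965 = 183729451/157145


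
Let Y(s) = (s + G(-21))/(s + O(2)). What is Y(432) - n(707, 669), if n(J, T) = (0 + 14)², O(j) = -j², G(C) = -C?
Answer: -83435/428 ≈ -194.94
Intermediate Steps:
n(J, T) = 196 (n(J, T) = 14² = 196)
Y(s) = (21 + s)/(-4 + s) (Y(s) = (s - 1*(-21))/(s - 1*2²) = (s + 21)/(s - 1*4) = (21 + s)/(s - 4) = (21 + s)/(-4 + s))
Y(432) - n(707, 669) = (21 + 432)/(-4 + 432) - 1*196 = 453/428 - 196 = -83435/428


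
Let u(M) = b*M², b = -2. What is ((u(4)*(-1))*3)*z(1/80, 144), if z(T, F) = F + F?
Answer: 27648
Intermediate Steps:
u(M) = -2*M²
z(T, F) = 2*F
((u(4)*(-1))*3)*z(1/80, 144) = ((-2*4²*(-1))*3)*(2*144) = ((-2*16*(-1))*3)*288 = (-32*(-1)*3)*288 = (32*3)*288 = 96*288 = 27648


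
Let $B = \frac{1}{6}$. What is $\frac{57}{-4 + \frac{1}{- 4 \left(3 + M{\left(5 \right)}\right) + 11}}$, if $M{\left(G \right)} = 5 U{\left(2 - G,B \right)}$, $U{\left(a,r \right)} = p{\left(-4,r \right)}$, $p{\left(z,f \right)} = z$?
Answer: $- \frac{1501}{105} \approx -14.295$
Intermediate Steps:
$B = \frac{1}{6} \approx 0.16667$
$U{\left(a,r \right)} = -4$
$M{\left(G \right)} = -20$ ($M{\left(G \right)} = 5 \left(-4\right) = -20$)
$\frac{57}{-4 + \frac{1}{- 4 \left(3 + M{\left(5 \right)}\right) + 11}} = \frac{57}{-4 + \frac{1}{- 4 \left(3 - 20\right) + 11}} = \frac{57}{-4 + \frac{1}{\left(-4\right) \left(-17\right) + 11}} = \frac{57}{-4 + \frac{1}{68 + 11}} = \frac{57}{-4 + \frac{1}{79}} = \frac{57}{- \frac{315}{79}} = 57 \left(- \frac{79}{315}\right) = - \frac{1501}{105}$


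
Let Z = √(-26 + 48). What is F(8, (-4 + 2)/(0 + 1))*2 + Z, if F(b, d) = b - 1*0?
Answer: 16 + √22 ≈ 20.690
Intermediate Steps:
F(b, d) = b (F(b, d) = b + 0 = b)
Z = √22 ≈ 4.6904
F(8, (-4 + 2)/(0 + 1))*2 + Z = 8*2 + √22 = 16 + √22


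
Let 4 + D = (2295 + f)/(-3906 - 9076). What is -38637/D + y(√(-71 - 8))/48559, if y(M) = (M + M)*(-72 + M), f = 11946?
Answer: 24356481490804/3213100471 - 144*I*√79/48559 ≈ 7580.4 - 0.026358*I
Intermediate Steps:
D = -66169/12982 (D = -4 + (2295 + 11946)/(-3906 - 9076) = -4 + 14241/(-12982) = -4 + 14241*(-1/12982) = -4 - 14241/12982 = -66169/12982 ≈ -5.0970)
y(M) = 2*M*(-72 + M) (y(M) = (2*M)*(-72 + M) = 2*M*(-72 + M))
-38637/D + y(√(-71 - 8))/48559 = -38637/(-66169/12982) + (2*√(-71 - 8)*(-72 + √(-71 - 8)))/48559 = -38637*(-12982/66169) + (2*√(-79)*(-72 + √(-79)))*(1/48559) = 501585534/66169 + (2*(I*√79)*(-72 + I*√79))*(1/48559) = 501585534/66169 + (2*I*√79*(-72 + I*√79))*(1/48559) = 501585534/66169 + 2*I*√79*(-72 + I*√79)/48559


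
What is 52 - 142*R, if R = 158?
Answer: -22384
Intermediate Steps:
52 - 142*R = 52 - 142*158 = 52 - 22436 = -22384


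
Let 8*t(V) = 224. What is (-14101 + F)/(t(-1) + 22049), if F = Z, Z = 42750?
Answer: 28649/22077 ≈ 1.2977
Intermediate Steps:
F = 42750
t(V) = 28 (t(V) = (⅛)*224 = 28)
(-14101 + F)/(t(-1) + 22049) = (-14101 + 42750)/(28 + 22049) = 28649/22077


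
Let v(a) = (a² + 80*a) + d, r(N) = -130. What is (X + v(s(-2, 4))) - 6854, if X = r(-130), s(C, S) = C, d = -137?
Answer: -7277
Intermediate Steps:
X = -130
v(a) = -137 + a² + 80*a (v(a) = (a² + 80*a) - 137 = -137 + a² + 80*a)
(X + v(s(-2, 4))) - 6854 = (-130 + (-137 + (-2)² + 80*(-2))) - 6854 = (-130 + (-137 + 4 - 160)) - 6854 = (-130 - 293) - 6854 = -423 - 6854 = -7277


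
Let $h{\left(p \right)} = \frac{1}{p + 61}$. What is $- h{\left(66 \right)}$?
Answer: $- \frac{1}{127} \approx -0.007874$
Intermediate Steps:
$h{\left(p \right)} = \frac{1}{61 + p}$
$- h{\left(66 \right)} = - \frac{1}{61 + 66} = - \frac{1}{127}$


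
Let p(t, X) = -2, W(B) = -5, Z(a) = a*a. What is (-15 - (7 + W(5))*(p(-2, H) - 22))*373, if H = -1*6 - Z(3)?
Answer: 12309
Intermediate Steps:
Z(a) = a**2
H = -15 (H = -1*6 - 1*3**2 = -6 - 1*9 = -6 - 9 = -15)
(-15 - (7 + W(5))*(p(-2, H) - 22))*373 = (-15 - (7 - 5)*(-2 - 22))*373 = (-15 - 2*(-24))*373 = (-15 - 1*(-48))*373 = (-15 + 48)*373 = 33*373 = 12309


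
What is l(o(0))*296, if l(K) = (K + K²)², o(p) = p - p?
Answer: 0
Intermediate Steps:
o(p) = 0
l(o(0))*296 = (0²*(1 + 0)²)*296 = (0*1²)*296 = (0*1)*296 = 0*296 = 0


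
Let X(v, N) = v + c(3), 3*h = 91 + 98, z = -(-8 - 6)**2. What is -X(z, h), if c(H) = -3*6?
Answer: 214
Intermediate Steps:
c(H) = -18
z = -196 (z = -1*(-14)**2 = -1*196 = -196)
h = 63 (h = (91 + 98)/3 = (1/3)*189 = 63)
X(v, N) = -18 + v (X(v, N) = v - 18 = -18 + v)
-X(z, h) = -(-18 - 196) = -1*(-214) = 214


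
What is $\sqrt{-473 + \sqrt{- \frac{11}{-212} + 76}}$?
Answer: $\frac{\sqrt{-5314628 + 106 \sqrt{854519}}}{106} \approx 21.547 i$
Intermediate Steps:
$\sqrt{-473 + \sqrt{- \frac{11}{-212} + 76}} = \sqrt{-473 + \sqrt{\left(-11\right) \left(- \frac{1}{212}\right) + 76}} = \sqrt{-473 + \sqrt{\frac{11}{212} + 76}} = \sqrt{-473 + \sqrt{\frac{16123}{212}}} = \sqrt{-473 + \frac{\sqrt{854519}}{106}}$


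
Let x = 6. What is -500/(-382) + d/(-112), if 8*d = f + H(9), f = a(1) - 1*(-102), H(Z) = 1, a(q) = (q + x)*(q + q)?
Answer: 201653/171136 ≈ 1.1783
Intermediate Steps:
a(q) = 2*q*(6 + q) (a(q) = (q + 6)*(q + q) = (6 + q)*(2*q) = 2*q*(6 + q))
f = 116 (f = 2*1*(6 + 1) - 1*(-102) = 2*1*7 + 102 = 14 + 102 = 116)
d = 117/8 (d = (116 + 1)/8 = (⅛)*117 = 117/8 ≈ 14.625)
-500/(-382) + d/(-112) = -500/(-382) + (117/8)/(-112) = -500*(-1/382) + (117/8)*(-1/112) = 250/191 - 117/896 = 201653/171136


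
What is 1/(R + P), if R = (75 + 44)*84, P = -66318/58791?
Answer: 19597/195869506 ≈ 0.00010005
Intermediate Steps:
P = -22106/19597 (P = -66318*1/58791 = -22106/19597 ≈ -1.1280)
R = 9996 (R = 119*84 = 9996)
1/(R + P) = 1/(9996 - 22106/19597) = 1/(195869506/19597) = 19597/195869506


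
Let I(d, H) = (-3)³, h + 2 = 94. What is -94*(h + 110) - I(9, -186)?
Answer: -18961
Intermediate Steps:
h = 92 (h = -2 + 94 = 92)
I(d, H) = -27
-94*(h + 110) - I(9, -186) = -94*(92 + 110) - 1*(-27) = -94*202 + 27 = -18988 + 27 = -18961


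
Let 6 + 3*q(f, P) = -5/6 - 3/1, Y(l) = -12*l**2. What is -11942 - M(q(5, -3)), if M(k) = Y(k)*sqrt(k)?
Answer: -11942 + 3481*I*sqrt(118)/162 ≈ -11942.0 + 233.42*I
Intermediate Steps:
q(f, P) = -59/18 (q(f, P) = -2 + (-5/6 - 3/1)/3 = -2 + (-5*1/6 - 3*1)/3 = -2 + (-5/6 - 3)/3 = -2 + (1/3)*(-23/6) = -2 - 23/18 = -59/18)
M(k) = -12*k**(5/2) (M(k) = (-12*k**2)*sqrt(k) = -12*k**(5/2))
-11942 - M(q(5, -3)) = -11942 - (-12)*(-59/18)**(5/2) = -11942 - (-12)*3481*I*sqrt(118)/1944 = -11942 - (-3481)*I*sqrt(118)/162 = -11942 + 3481*I*sqrt(118)/162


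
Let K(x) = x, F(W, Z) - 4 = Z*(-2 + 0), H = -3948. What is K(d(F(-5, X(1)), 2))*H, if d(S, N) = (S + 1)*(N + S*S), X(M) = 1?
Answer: -71064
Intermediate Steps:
F(W, Z) = 4 - 2*Z (F(W, Z) = 4 + Z*(-2 + 0) = 4 + Z*(-2) = 4 - 2*Z)
d(S, N) = (1 + S)*(N + S**2)
K(d(F(-5, X(1)), 2))*H = (2 + (4 - 2*1)**2 + (4 - 2*1)**3 + 2*(4 - 2*1))*(-3948) = (2 + (4 - 2)**2 + (4 - 2)**3 + 2*(4 - 2))*(-3948) = (2 + 2**2 + 2**3 + 2*2)*(-3948) = (2 + 4 + 8 + 4)*(-3948) = 18*(-3948) = -71064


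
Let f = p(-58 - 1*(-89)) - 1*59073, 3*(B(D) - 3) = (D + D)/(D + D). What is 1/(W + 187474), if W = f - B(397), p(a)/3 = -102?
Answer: 3/384275 ≈ 7.8069e-6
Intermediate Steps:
B(D) = 10/3 (B(D) = 3 + ((D + D)/(D + D))/3 = 3 + ((2*D)/((2*D)))/3 = 3 + ((2*D)*(1/(2*D)))/3 = 3 + (⅓)*1 = 3 + ⅓ = 10/3)
p(a) = -306 (p(a) = 3*(-102) = -306)
f = -59379 (f = -306 - 1*59073 = -306 - 59073 = -59379)
W = -178147/3 (W = -59379 - 1*10/3 = -59379 - 10/3 = -178147/3 ≈ -59382.)
1/(W + 187474) = 1/(-178147/3 + 187474) = 1/(384275/3) = 3/384275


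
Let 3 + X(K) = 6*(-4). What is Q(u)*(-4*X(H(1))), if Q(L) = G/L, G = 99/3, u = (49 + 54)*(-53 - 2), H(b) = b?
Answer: -324/515 ≈ -0.62913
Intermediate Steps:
X(K) = -27 (X(K) = -3 + 6*(-4) = -3 - 24 = -27)
u = -5665 (u = 103*(-55) = -5665)
G = 33 (G = 99*(1/3) = 33)
Q(L) = 33/L
Q(u)*(-4*X(H(1))) = (33/(-5665))*(-4*(-27)) = (33*(-1/5665))*108 = -3/515*108 = -324/515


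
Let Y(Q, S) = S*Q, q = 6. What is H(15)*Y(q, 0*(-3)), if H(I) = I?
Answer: 0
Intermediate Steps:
Y(Q, S) = Q*S
H(15)*Y(q, 0*(-3)) = 15*(6*(0*(-3))) = 15*(6*0) = 15*0 = 0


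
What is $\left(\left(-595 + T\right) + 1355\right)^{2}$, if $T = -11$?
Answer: $561001$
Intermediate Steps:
$\left(\left(-595 + T\right) + 1355\right)^{2} = \left(\left(-595 - 11\right) + 1355\right)^{2} = \left(-606 + 1355\right)^{2} = 749^{2} = 561001$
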